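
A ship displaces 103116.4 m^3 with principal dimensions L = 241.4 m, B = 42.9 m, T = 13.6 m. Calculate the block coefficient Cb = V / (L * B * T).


Formula: Cb = V / (L * B * T)
Step 1 — L * B * T = 241.4 * 42.9 * 13.6 = 140842.416 m^3
Step 2 — Cb = 103116.4 / 140842.416 ≈ 0.73214 (5 s.f.)

0.73214


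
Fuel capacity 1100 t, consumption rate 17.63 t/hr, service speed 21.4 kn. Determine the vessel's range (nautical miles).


Formula: endurance = fuel / rate; range = endurance * speed
Step 1 — endurance = 1100 / 17.63 = 62.3936 hours
Step 2 — range = 62.3936 * 21.4 ≈ 1335.2 nautical miles (5 s.f.)

1335.2 NM


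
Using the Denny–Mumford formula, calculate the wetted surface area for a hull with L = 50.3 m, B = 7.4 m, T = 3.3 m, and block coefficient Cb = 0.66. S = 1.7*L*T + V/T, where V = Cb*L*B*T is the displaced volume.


Formula: S = 1.7*L*T + V/T with V = Cb*L*B*T, i.e. S = L * (1.7*T + Cb*B)
Step 1 — 1.7*T = 1.7 * 3.3 = 5.61 m
Step 2 — Cb*B = 0.66 * 7.4 = 4.884 m
Step 3 — 1.7*T + Cb*B = 5.61 + 4.884 = 10.494 m
Step 4 — S = 50.3 * 10.494 ≈ 527.85 m^2 (5 s.f.)

527.85 m^2


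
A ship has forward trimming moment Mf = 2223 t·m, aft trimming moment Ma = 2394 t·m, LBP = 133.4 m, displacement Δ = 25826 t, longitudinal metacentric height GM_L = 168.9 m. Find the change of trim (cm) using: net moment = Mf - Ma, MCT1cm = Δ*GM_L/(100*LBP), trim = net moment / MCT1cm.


Formula: net trimming moment = Mf - Ma; MCT1cm = Δ*GM_L/(100*LBP); trim = net moment / MCT1cm
Step 1 — net trimming moment = 2223 - 2394 = -171 t·m
Step 2 — MCT1cm = 25826 * 168.9 / (100 * 133.4) = 326.9874 t·m/cm
Step 3 — trim = -171 / 326.9874 ≈ -0.52296 cm (5 s.f.)

-0.52296 cm


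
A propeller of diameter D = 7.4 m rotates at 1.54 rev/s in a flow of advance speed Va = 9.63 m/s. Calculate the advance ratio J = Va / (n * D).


Formula: J = Va / (n * D)
Step 1 — n * D = 1.54 * 7.4 = 11.396
Step 2 — J = 9.63 / 11.396 ≈ 0.84503 (5 s.f.)

0.84503


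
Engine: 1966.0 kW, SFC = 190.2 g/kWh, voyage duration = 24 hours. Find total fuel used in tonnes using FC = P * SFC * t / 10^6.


Formula: FC (tonnes) = P * SFC * t / 1,000,000
Step 1 — P * SFC * t = 1966.0 * 190.2 * 24 = 8974396.8 g
Step 2 — FC (tonnes) = 8974396.8 / 1,000,000 ≈ 8.9744 tonnes (5 s.f.)

8.9744 tonnes


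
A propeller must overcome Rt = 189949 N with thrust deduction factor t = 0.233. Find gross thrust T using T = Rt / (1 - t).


Formula: T = Rt / (1 - t)
Step 1 — (1 - t) = 1 - 0.233 = 0.767
Step 2 — T = 189949 / 0.767 ≈ 247650 N (5 s.f.)

247650 N


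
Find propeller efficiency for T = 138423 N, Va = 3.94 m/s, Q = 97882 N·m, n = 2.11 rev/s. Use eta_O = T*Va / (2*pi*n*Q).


Formula: eta = T * Va / (2 * pi * n * Q)
Step 1 — numerator = T * Va = 138423 * 3.94 = 545386.62
Step 2 — 2 * pi * n = 2 * pi * 2.11 = 13.257521
Step 3 — denominator = 13.257521 * 97882 = 1297672.67
Step 4 — eta = 545386.62 / 1297672.67 ≈ 0.42028 (5 s.f.)

0.42028


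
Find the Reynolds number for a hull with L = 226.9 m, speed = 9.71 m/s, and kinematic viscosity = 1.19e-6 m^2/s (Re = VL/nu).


Formula: Re = V * L / nu
Step 1 — V * L = 9.71 * 226.9 = 2203.199 m^2/s
Step 2 — Re = 2203.199 / 1.19e-6 = 1.85e+09

1.85e+09


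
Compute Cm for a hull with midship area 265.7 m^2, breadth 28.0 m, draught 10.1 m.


Formula: Cm = Am / (B * T)
Step 1 — B * T = 28.0 * 10.1 = 282.8 m^2
Step 2 — Cm = 265.7 / 282.8 ≈ 0.93953 (5 s.f.)

0.93953


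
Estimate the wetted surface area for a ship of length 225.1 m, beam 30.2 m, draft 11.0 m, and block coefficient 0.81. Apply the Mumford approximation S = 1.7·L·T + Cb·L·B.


Formula: S = 1.7*L*T + V/T with V = Cb*L*B*T, i.e. S = L * (1.7*T + Cb*B)
Step 1 — 1.7*T = 1.7 * 11.0 = 18.7 m
Step 2 — Cb*B = 0.81 * 30.2 = 24.462 m
Step 3 — 1.7*T + Cb*B = 18.7 + 24.462 = 43.162 m
Step 4 — S = 225.1 * 43.162 ≈ 9715.8 m^2 (5 s.f.)

9715.8 m^2


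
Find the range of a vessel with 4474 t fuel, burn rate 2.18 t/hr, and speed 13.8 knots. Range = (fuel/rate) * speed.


Formula: endurance = fuel / rate; range = endurance * speed
Step 1 — endurance = 4474 / 2.18 = 2052.2936 hours
Step 2 — range = 2052.2936 * 13.8 ≈ 28322 nautical miles (5 s.f.)

28322 NM


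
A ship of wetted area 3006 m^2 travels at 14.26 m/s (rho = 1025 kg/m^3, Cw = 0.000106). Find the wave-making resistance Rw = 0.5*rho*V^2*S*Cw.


Formula: Rw = 0.5 * rho * V^2 * S * Cw
Step 1 — V^2 = 14.26^2 = 203.3476
Step 2 — 0.5 * rho * V^2 = 0.5 * 1025 * 203.3476 = 104215.645
Step 3 — Rw = 104215.645 * 3006 * 0.000106 ≈ 33207 N (5 s.f.)

33207 N


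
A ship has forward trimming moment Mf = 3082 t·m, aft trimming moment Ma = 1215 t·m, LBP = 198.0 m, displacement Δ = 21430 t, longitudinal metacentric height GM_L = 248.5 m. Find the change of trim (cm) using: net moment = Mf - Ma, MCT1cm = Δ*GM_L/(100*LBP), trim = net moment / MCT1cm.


Formula: net trimming moment = Mf - Ma; MCT1cm = Δ*GM_L/(100*LBP); trim = net moment / MCT1cm
Step 1 — net trimming moment = 3082 - 1215 = 1867 t·m
Step 2 — MCT1cm = 21430 * 248.5 / (100 * 198.0) = 268.9573 t·m/cm
Step 3 — trim = 1867 / 268.9573 ≈ 6.9416 cm (5 s.f.)

6.9416 cm


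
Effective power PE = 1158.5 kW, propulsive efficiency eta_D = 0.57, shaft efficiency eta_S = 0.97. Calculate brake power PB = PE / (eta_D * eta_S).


Formula: PB = PE / (eta_D * eta_S)
Step 1 — combined efficiency = eta_D * eta_S = 0.57 * 0.97 = 0.5529
Step 2 — PB = 1158.5 / 0.5529 ≈ 2095.3 kW (5 s.f.)

2095.3 kW


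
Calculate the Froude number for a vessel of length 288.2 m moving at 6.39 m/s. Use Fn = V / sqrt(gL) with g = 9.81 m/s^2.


Formula: Fn = V / sqrt(g * L)
Step 1 — g * L = 9.81 * 288.2 = 2827.242
Step 2 — sqrt(g * L) = sqrt(2827.242) = 53.171816
Step 3 — Fn = 6.39 / 53.171816 ≈ 0.12018 (5 s.f.)

0.12018


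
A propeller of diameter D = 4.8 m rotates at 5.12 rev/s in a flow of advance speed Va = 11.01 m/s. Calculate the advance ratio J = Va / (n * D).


Formula: J = Va / (n * D)
Step 1 — n * D = 5.12 * 4.8 = 24.576
Step 2 — J = 11.01 / 24.576 ≈ 0.44800 (5 s.f.)

0.44800


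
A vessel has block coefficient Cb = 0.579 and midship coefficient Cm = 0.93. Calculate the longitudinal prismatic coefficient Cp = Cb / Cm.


Formula: Cp = Cb / Cm
Substituting: Cp = 0.579 / 0.93
Result: Cp ≈ 0.62258 (5 s.f.)

0.62258


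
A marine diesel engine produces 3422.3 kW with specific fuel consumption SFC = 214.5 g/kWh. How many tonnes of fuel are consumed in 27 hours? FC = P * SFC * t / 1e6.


Formula: FC (tonnes) = P * SFC * t / 1,000,000
Step 1 — P * SFC * t = 3422.3 * 214.5 * 27 = 19820250.45 g
Step 2 — FC (tonnes) = 19820250.45 / 1,000,000 ≈ 19.820 tonnes (5 s.f.)

19.820 tonnes


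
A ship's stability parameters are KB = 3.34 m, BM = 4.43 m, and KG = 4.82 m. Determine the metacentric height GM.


Formula: GM = KB + BM - KG
Step 1 — KM = KB + BM = 3.34 + 4.43 = 7.77 m
Step 2 — GM = KM - KG = 7.77 - 4.82 = 2.95 m

2.95 m


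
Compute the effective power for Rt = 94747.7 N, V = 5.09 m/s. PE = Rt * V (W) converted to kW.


Formula: PE = Rt * V / 1000 (kW)
Step 1 — PE (W) = 94747.7 * 5.09 = 482265.793 W
Step 2 — PE (kW) = 482265.793 / 1000 ≈ 482.27 kW (5 s.f.)

482.27 kW


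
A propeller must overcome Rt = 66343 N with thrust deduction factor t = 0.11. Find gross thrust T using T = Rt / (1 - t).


Formula: T = Rt / (1 - t)
Step 1 — (1 - t) = 1 - 0.11 = 0.89
Step 2 — T = 66343 / 0.89 ≈ 74543 N (5 s.f.)

74543 N


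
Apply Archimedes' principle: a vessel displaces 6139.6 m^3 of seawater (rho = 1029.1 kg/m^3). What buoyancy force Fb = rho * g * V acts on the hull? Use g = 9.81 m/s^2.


Formula: Fb = rho * g * V
Substituting: Fb = 1029.1 * 9.81 * 6139.6
Intermediate: 1029.1 * 9.81 = 10095.471
Result: Fb = 10095.471 * 6139.6 ≈ 61982000 N (5 s.f.)

61982000 N


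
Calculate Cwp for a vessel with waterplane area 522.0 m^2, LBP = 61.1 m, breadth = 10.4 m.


Formula: Cwp = Aw / (L * B)
Step 1 — L * B = 61.1 * 10.4 = 635.44 m^2
Step 2 — Cwp = 522.0 / 635.44 ≈ 0.82148 (5 s.f.)

0.82148


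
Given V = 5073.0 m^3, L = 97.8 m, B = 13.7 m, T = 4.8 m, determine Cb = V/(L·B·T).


Formula: Cb = V / (L * B * T)
Step 1 — L * B * T = 97.8 * 13.7 * 4.8 = 6431.328 m^3
Step 2 — Cb = 5073.0 / 6431.328 ≈ 0.78880 (5 s.f.)

0.78880


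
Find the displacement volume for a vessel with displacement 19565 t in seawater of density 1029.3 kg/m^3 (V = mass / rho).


Formula: V = mass / rho
Step 1 — convert tonnes to kg: 19565 t * 1000 = 19565000 kg
Step 2 — V = 19565000 / 1029.3 ≈ 19008 m^3 (5 s.f.)

19008 m^3


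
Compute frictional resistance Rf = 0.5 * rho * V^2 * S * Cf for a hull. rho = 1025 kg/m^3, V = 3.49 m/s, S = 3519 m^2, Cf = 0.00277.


Formula: Rf = 0.5 * rho * V^2 * S * Cf
Step 1 — V^2 = 3.49^2 = 12.1801
Step 2 — 0.5 * rho * V^2 = 0.5 * 1025 * 12.1801 = 6242.30125
Step 3 — Rf = 6242.30125 * 3519 * 0.00277 ≈ 60848 N (5 s.f.)

60848 N


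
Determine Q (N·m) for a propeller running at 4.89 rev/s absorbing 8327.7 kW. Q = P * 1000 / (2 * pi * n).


Formula: Q = P_W / (2 * pi * n)
Step 1 — P_W = 8327.7 kW * 1000 = 8327700.0 W
Step 2 — 2 * pi * n = 2 * pi * 4.89 = 30.724776
Step 3 — Q = 8327700.0 / 30.724776 ≈ 271040 N·m (5 s.f.)

271040 N·m


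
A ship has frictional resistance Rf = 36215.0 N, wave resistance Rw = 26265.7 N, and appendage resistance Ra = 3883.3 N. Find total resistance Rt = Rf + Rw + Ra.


Formula: Rt = Rf + Rw + Ra
Substituting: Rt = 36215.0 + 26265.7 + 3883.3
Result: Rt = 66364.0 N

66364.0 N


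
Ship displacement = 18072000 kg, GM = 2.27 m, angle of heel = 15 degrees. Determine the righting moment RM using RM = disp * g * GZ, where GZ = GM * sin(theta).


Formula: GZ = GM * sin(theta); RM = disp * g * GZ
Step 1 — GZ = 2.27 * sin(15°) = 2.27 * 0.258819 = 0.587519 m
Step 2 — RM = 18072000 * 9.81 * 0.587519 ≈ 104160000 N·m (5 s.f.)

104160000 N·m


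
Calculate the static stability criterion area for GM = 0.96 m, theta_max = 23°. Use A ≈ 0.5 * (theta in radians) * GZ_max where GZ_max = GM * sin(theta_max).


Formula: GZ_max = GM * sin(theta); Area = 0.5 * theta_rad * GZ_max
Step 1 — GZ_max = 0.96 * sin(23°) = 0.96 * 0.390731 = 0.375102 m
Step 2 — theta_rad = 23 * pi/180 = 0.401426 rad
Step 3 — Area = 0.5 * 0.401426 * 0.375102 ≈ 0.075288 m·rad (5 s.f.)

0.075288 m·rad


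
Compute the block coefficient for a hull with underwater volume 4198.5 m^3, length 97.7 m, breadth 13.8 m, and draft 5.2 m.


Formula: Cb = V / (L * B * T)
Step 1 — L * B * T = 97.7 * 13.8 * 5.2 = 7010.952 m^3
Step 2 — Cb = 4198.5 / 7010.952 ≈ 0.59885 (5 s.f.)

0.59885


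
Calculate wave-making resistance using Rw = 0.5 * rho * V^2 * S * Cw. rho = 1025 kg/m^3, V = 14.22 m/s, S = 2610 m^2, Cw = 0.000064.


Formula: Rw = 0.5 * rho * V^2 * S * Cw
Step 1 — V^2 = 14.22^2 = 202.2084
Step 2 — 0.5 * rho * V^2 = 0.5 * 1025 * 202.2084 = 103631.805
Step 3 — Rw = 103631.805 * 2610 * 0.000064 ≈ 17311 N (5 s.f.)

17311 N


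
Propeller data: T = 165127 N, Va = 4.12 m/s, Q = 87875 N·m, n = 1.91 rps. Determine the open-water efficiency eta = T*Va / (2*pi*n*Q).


Formula: eta = T * Va / (2 * pi * n * Q)
Step 1 — numerator = T * Va = 165127 * 4.12 = 680323.24
Step 2 — 2 * pi * n = 2 * pi * 1.91 = 12.000884
Step 3 — denominator = 12.000884 * 87875 = 1054577.68
Step 4 — eta = 680323.24 / 1054577.68 ≈ 0.64511 (5 s.f.)

0.64511


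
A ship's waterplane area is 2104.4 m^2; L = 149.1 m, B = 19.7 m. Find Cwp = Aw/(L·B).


Formula: Cwp = Aw / (L * B)
Step 1 — L * B = 149.1 * 19.7 = 2937.27 m^2
Step 2 — Cwp = 2104.4 / 2937.27 ≈ 0.71645 (5 s.f.)

0.71645


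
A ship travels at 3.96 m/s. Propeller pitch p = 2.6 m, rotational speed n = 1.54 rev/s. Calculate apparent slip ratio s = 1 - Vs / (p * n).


Formula: s = 1 - Vs / (p * n)
Step 1 — p * n = 2.6 * 1.54 = 4.004
Step 2 — Vs / (p*n) = 3.96 / 4.004 = 0.989011 (6 d.p.)
Step 3 — s = 1 - 0.989011 = 0.010989

0.010989


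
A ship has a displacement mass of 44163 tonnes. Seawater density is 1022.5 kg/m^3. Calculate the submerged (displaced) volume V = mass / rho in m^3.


Formula: V = mass / rho
Step 1 — convert tonnes to kg: 44163 t * 1000 = 44163000 kg
Step 2 — V = 44163000 / 1022.5 ≈ 43191 m^3 (5 s.f.)

43191 m^3


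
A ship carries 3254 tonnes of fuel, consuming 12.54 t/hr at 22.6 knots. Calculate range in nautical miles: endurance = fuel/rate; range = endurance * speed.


Formula: endurance = fuel / rate; range = endurance * speed
Step 1 — endurance = 3254 / 12.54 = 259.4896 hours
Step 2 — range = 259.4896 * 22.6 ≈ 5864.5 nautical miles (5 s.f.)

5864.5 NM


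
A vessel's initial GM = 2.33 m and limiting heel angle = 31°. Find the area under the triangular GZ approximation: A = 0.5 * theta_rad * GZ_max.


Formula: GZ_max = GM * sin(theta); Area = 0.5 * theta_rad * GZ_max
Step 1 — GZ_max = 2.33 * sin(31°) = 2.33 * 0.515038 = 1.200039 m
Step 2 — theta_rad = 31 * pi/180 = 0.541052 rad
Step 3 — Area = 0.5 * 0.541052 * 1.200039 ≈ 0.32464 m·rad (5 s.f.)

0.32464 m·rad


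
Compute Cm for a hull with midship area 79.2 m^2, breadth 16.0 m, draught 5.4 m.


Formula: Cm = Am / (B * T)
Step 1 — B * T = 16.0 * 5.4 = 86.4 m^2
Step 2 — Cm = 79.2 / 86.4 ≈ 0.91667 (5 s.f.)

0.91667


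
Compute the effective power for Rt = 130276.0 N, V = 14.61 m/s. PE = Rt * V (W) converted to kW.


Formula: PE = Rt * V / 1000 (kW)
Step 1 — PE (W) = 130276.0 * 14.61 = 1903332.36 W
Step 2 — PE (kW) = 1903332.36 / 1000 ≈ 1903.3 kW (5 s.f.)

1903.3 kW


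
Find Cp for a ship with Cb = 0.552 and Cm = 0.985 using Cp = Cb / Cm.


Formula: Cp = Cb / Cm
Substituting: Cp = 0.552 / 0.985
Result: Cp ≈ 0.56041 (5 s.f.)

0.56041


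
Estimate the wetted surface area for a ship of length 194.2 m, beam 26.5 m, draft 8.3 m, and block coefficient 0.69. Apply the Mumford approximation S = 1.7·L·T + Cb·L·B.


Formula: S = 1.7*L*T + V/T with V = Cb*L*B*T, i.e. S = L * (1.7*T + Cb*B)
Step 1 — 1.7*T = 1.7 * 8.3 = 14.11 m
Step 2 — Cb*B = 0.69 * 26.5 = 18.285 m
Step 3 — 1.7*T + Cb*B = 14.11 + 18.285 = 32.395 m
Step 4 — S = 194.2 * 32.395 ≈ 6291.1 m^2 (5 s.f.)

6291.1 m^2


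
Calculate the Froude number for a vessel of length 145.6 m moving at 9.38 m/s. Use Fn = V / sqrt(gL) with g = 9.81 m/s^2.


Formula: Fn = V / sqrt(g * L)
Step 1 — g * L = 9.81 * 145.6 = 1428.336
Step 2 — sqrt(g * L) = sqrt(1428.336) = 37.793333
Step 3 — Fn = 9.38 / 37.793333 ≈ 0.24819 (5 s.f.)

0.24819


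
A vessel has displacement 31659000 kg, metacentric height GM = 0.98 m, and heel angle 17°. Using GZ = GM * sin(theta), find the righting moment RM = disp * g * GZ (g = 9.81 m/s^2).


Formula: GZ = GM * sin(theta); RM = disp * g * GZ
Step 1 — GZ = 0.98 * sin(17°) = 0.98 * 0.292372 = 0.286525 m
Step 2 — RM = 31659000 * 9.81 * 0.286525 ≈ 88987000 N·m (5 s.f.)

88987000 N·m


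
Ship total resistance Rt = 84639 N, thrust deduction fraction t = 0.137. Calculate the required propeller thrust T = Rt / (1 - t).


Formula: T = Rt / (1 - t)
Step 1 — (1 - t) = 1 - 0.137 = 0.863
Step 2 — T = 84639 / 0.863 ≈ 98075 N (5 s.f.)

98075 N


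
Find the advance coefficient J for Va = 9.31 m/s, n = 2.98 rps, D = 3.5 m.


Formula: J = Va / (n * D)
Step 1 — n * D = 2.98 * 3.5 = 10.43
Step 2 — J = 9.31 / 10.43 ≈ 0.89262 (5 s.f.)

0.89262


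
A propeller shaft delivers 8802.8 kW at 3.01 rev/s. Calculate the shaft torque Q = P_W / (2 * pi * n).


Formula: Q = P_W / (2 * pi * n)
Step 1 — P_W = 8802.8 kW * 1000 = 8802800.0 W
Step 2 — 2 * pi * n = 2 * pi * 3.01 = 18.912388
Step 3 — Q = 8802800.0 / 18.912388 ≈ 465450 N·m (5 s.f.)

465450 N·m


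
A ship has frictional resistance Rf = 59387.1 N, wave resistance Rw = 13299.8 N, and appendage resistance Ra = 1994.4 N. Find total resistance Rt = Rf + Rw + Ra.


Formula: Rt = Rf + Rw + Ra
Substituting: Rt = 59387.1 + 13299.8 + 1994.4
Result: Rt = 74681.3 N

74681.3 N


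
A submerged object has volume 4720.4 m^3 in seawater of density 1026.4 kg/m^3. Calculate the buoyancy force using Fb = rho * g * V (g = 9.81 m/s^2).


Formula: Fb = rho * g * V
Substituting: Fb = 1026.4 * 9.81 * 4720.4
Intermediate: 1026.4 * 9.81 = 10068.984
Result: Fb = 10068.984 * 4720.4 ≈ 47530000 N (5 s.f.)

47530000 N


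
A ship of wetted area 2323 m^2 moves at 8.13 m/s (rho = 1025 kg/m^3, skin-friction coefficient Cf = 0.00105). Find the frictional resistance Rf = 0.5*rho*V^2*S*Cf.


Formula: Rf = 0.5 * rho * V^2 * S * Cf
Step 1 — V^2 = 8.13^2 = 66.0969
Step 2 — 0.5 * rho * V^2 = 0.5 * 1025 * 66.0969 = 33874.66125
Step 3 — Rf = 33874.66125 * 2323 * 0.00105 ≈ 82625 N (5 s.f.)

82625 N


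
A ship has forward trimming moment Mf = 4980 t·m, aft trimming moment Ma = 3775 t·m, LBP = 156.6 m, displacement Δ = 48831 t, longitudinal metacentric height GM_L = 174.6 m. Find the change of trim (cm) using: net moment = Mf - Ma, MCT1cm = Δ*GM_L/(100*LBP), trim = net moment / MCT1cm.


Formula: net trimming moment = Mf - Ma; MCT1cm = Δ*GM_L/(100*LBP); trim = net moment / MCT1cm
Step 1 — net trimming moment = 4980 - 3775 = 1205 t·m
Step 2 — MCT1cm = 48831 * 174.6 / (100 * 156.6) = 544.4376 t·m/cm
Step 3 — trim = 1205 / 544.4376 ≈ 2.2133 cm (5 s.f.)

2.2133 cm


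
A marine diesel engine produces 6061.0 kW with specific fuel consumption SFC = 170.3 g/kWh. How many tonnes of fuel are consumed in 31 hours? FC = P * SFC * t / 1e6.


Formula: FC (tonnes) = P * SFC * t / 1,000,000
Step 1 — P * SFC * t = 6061.0 * 170.3 * 31 = 31997837.3 g
Step 2 — FC (tonnes) = 31997837.3 / 1,000,000 ≈ 31.998 tonnes (5 s.f.)

31.998 tonnes


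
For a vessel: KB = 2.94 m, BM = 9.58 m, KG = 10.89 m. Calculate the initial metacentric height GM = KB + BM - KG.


Formula: GM = KB + BM - KG
Step 1 — KM = KB + BM = 2.94 + 9.58 = 12.52 m
Step 2 — GM = KM - KG = 12.52 - 10.89 = 1.63 m

1.63 m


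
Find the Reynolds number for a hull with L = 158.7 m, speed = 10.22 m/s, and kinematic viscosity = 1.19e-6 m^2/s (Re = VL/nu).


Formula: Re = V * L / nu
Step 1 — V * L = 10.22 * 158.7 = 1621.914 m^2/s
Step 2 — Re = 1621.914 / 1.19e-6 = 1.36e+09

1.36e+09


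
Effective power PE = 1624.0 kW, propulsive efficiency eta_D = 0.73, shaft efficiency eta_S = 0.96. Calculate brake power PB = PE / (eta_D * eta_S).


Formula: PB = PE / (eta_D * eta_S)
Step 1 — combined efficiency = eta_D * eta_S = 0.73 * 0.96 = 0.7008
Step 2 — PB = 1624.0 / 0.7008 ≈ 2317.4 kW (5 s.f.)

2317.4 kW


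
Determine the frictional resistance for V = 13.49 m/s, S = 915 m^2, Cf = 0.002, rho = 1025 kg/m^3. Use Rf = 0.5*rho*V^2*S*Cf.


Formula: Rf = 0.5 * rho * V^2 * S * Cf
Step 1 — V^2 = 13.49^2 = 181.9801
Step 2 — 0.5 * rho * V^2 = 0.5 * 1025 * 181.9801 = 93264.80125
Step 3 — Rf = 93264.80125 * 915 * 0.002 ≈ 170670 N (5 s.f.)

170670 N


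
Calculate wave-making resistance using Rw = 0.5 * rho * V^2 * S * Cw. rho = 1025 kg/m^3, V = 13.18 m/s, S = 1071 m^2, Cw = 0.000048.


Formula: Rw = 0.5 * rho * V^2 * S * Cw
Step 1 — V^2 = 13.18^2 = 173.7124
Step 2 — 0.5 * rho * V^2 = 0.5 * 1025 * 173.7124 = 89027.605
Step 3 — Rw = 89027.605 * 1071 * 0.000048 ≈ 4576.7 N (5 s.f.)

4576.7 N


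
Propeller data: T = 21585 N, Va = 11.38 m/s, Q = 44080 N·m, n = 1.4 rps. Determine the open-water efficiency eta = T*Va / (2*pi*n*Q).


Formula: eta = T * Va / (2 * pi * n * Q)
Step 1 — numerator = T * Va = 21585 * 11.38 = 245637.3
Step 2 — 2 * pi * n = 2 * pi * 1.4 = 8.796459
Step 3 — denominator = 8.796459 * 44080 = 387747.91
Step 4 — eta = 245637.3 / 387747.91 ≈ 0.63350 (5 s.f.)

0.63350


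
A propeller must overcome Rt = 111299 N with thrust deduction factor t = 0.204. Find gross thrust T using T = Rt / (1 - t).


Formula: T = Rt / (1 - t)
Step 1 — (1 - t) = 1 - 0.204 = 0.796
Step 2 — T = 111299 / 0.796 ≈ 139820 N (5 s.f.)

139820 N


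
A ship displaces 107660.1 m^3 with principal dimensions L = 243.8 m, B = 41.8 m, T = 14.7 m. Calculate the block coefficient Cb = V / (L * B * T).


Formula: Cb = V / (L * B * T)
Step 1 — L * B * T = 243.8 * 41.8 * 14.7 = 149805.348 m^3
Step 2 — Cb = 107660.1 / 149805.348 ≈ 0.71867 (5 s.f.)

0.71867


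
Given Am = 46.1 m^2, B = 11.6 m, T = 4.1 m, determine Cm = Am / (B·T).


Formula: Cm = Am / (B * T)
Step 1 — B * T = 11.6 * 4.1 = 47.56 m^2
Step 2 — Cm = 46.1 / 47.56 ≈ 0.96930 (5 s.f.)

0.96930


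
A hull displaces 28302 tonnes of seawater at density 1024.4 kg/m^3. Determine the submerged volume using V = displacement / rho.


Formula: V = mass / rho
Step 1 — convert tonnes to kg: 28302 t * 1000 = 28302000 kg
Step 2 — V = 28302000 / 1024.4 ≈ 27628 m^3 (5 s.f.)

27628 m^3


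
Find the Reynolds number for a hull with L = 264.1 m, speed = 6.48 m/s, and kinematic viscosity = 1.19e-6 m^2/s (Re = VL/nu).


Formula: Re = V * L / nu
Step 1 — V * L = 6.48 * 264.1 = 1711.368 m^2/s
Step 2 — Re = 1711.368 / 1.19e-6 = 1.44e+09

1.44e+09


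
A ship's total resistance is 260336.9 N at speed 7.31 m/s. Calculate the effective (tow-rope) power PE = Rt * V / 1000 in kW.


Formula: PE = Rt * V / 1000 (kW)
Step 1 — PE (W) = 260336.9 * 7.31 = 1903062.739 W
Step 2 — PE (kW) = 1903062.739 / 1000 ≈ 1903.1 kW (5 s.f.)

1903.1 kW


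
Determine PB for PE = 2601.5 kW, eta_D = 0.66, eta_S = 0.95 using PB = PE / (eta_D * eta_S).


Formula: PB = PE / (eta_D * eta_S)
Step 1 — combined efficiency = eta_D * eta_S = 0.66 * 0.95 = 0.627
Step 2 — PB = 2601.5 / 0.627 ≈ 4149.1 kW (5 s.f.)

4149.1 kW


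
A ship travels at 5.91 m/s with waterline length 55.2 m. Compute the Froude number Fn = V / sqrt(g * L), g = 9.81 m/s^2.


Formula: Fn = V / sqrt(g * L)
Step 1 — g * L = 9.81 * 55.2 = 541.512
Step 2 — sqrt(g * L) = sqrt(541.512) = 23.27041
Step 3 — Fn = 5.91 / 23.27041 ≈ 0.25397 (5 s.f.)

0.25397


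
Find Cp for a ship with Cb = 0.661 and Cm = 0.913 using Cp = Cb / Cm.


Formula: Cp = Cb / Cm
Substituting: Cp = 0.661 / 0.913
Result: Cp ≈ 0.72399 (5 s.f.)

0.72399


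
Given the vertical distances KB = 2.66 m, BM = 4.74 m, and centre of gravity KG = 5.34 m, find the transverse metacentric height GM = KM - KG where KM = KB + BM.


Formula: GM = KB + BM - KG
Step 1 — KM = KB + BM = 2.66 + 4.74 = 7.4 m
Step 2 — GM = KM - KG = 7.4 - 5.34 = 2.06 m

2.06 m


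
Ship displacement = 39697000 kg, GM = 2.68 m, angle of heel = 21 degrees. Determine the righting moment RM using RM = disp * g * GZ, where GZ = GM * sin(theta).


Formula: GZ = GM * sin(theta); RM = disp * g * GZ
Step 1 — GZ = 2.68 * sin(21°) = 2.68 * 0.358368 = 0.960426 m
Step 2 — RM = 39697000 * 9.81 * 0.960426 ≈ 374020000 N·m (5 s.f.)

374020000 N·m


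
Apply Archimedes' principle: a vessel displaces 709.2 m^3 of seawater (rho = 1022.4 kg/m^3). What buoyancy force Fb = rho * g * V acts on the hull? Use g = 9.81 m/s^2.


Formula: Fb = rho * g * V
Substituting: Fb = 1022.4 * 9.81 * 709.2
Intermediate: 1022.4 * 9.81 = 10029.744
Result: Fb = 10029.744 * 709.2 ≈ 7113100 N (5 s.f.)

7113100 N


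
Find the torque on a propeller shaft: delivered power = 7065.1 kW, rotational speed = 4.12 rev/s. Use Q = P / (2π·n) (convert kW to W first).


Formula: Q = P_W / (2 * pi * n)
Step 1 — P_W = 7065.1 kW * 1000 = 7065100.0 W
Step 2 — 2 * pi * n = 2 * pi * 4.12 = 25.886723
Step 3 — Q = 7065100.0 / 25.886723 ≈ 272920 N·m (5 s.f.)

272920 N·m


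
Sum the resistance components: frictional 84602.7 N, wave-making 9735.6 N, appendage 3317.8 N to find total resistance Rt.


Formula: Rt = Rf + Rw + Ra
Substituting: Rt = 84602.7 + 9735.6 + 3317.8
Result: Rt = 97656.1 N

97656.1 N


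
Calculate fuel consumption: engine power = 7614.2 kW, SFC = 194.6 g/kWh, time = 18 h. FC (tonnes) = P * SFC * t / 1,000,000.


Formula: FC (tonnes) = P * SFC * t / 1,000,000
Step 1 — P * SFC * t = 7614.2 * 194.6 * 18 = 26671019.76 g
Step 2 — FC (tonnes) = 26671019.76 / 1,000,000 ≈ 26.671 tonnes (5 s.f.)

26.671 tonnes


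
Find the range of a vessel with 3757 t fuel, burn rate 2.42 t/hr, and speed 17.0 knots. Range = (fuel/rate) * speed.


Formula: endurance = fuel / rate; range = endurance * speed
Step 1 — endurance = 3757 / 2.42 = 1552.4793 hours
Step 2 — range = 1552.4793 * 17.0 ≈ 26392 nautical miles (5 s.f.)

26392 NM


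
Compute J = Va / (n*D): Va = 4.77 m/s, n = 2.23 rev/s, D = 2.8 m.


Formula: J = Va / (n * D)
Step 1 — n * D = 2.23 * 2.8 = 6.244
Step 2 — J = 4.77 / 6.244 ≈ 0.76393 (5 s.f.)

0.76393


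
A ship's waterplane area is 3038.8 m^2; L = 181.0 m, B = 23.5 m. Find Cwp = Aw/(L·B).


Formula: Cwp = Aw / (L * B)
Step 1 — L * B = 181.0 * 23.5 = 4253.5 m^2
Step 2 — Cwp = 3038.8 / 4253.5 ≈ 0.71442 (5 s.f.)

0.71442


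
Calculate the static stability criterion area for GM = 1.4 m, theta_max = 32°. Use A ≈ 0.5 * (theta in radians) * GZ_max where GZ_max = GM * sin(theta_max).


Formula: GZ_max = GM * sin(theta); Area = 0.5 * theta_rad * GZ_max
Step 1 — GZ_max = 1.4 * sin(32°) = 1.4 * 0.529919 = 0.741887 m
Step 2 — theta_rad = 32 * pi/180 = 0.558505 rad
Step 3 — Area = 0.5 * 0.558505 * 0.741887 ≈ 0.20717 m·rad (5 s.f.)

0.20717 m·rad


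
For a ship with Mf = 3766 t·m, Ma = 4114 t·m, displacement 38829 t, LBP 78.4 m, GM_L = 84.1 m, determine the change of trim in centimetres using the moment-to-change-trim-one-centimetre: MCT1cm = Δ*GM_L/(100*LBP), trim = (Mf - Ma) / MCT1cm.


Formula: net trimming moment = Mf - Ma; MCT1cm = Δ*GM_L/(100*LBP); trim = net moment / MCT1cm
Step 1 — net trimming moment = 3766 - 4114 = -348 t·m
Step 2 — MCT1cm = 38829 * 84.1 / (100 * 78.4) = 416.5203 t·m/cm
Step 3 — trim = -348 / 416.5203 ≈ -0.83549 cm (5 s.f.)

-0.83549 cm


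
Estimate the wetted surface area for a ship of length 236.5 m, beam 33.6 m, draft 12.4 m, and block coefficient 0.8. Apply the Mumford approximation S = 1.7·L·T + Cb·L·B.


Formula: S = 1.7*L*T + V/T with V = Cb*L*B*T, i.e. S = L * (1.7*T + Cb*B)
Step 1 — 1.7*T = 1.7 * 12.4 = 21.08 m
Step 2 — Cb*B = 0.8 * 33.6 = 26.88 m
Step 3 — 1.7*T + Cb*B = 21.08 + 26.88 = 47.96 m
Step 4 — S = 236.5 * 47.96 ≈ 11343 m^2 (5 s.f.)

11343 m^2


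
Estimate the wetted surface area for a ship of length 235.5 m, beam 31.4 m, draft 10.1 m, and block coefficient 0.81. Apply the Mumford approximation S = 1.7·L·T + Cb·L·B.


Formula: S = 1.7*L*T + V/T with V = Cb*L*B*T, i.e. S = L * (1.7*T + Cb*B)
Step 1 — 1.7*T = 1.7 * 10.1 = 17.17 m
Step 2 — Cb*B = 0.81 * 31.4 = 25.434 m
Step 3 — 1.7*T + Cb*B = 17.17 + 25.434 = 42.604 m
Step 4 — S = 235.5 * 42.604 ≈ 10033 m^2 (5 s.f.)

10033 m^2


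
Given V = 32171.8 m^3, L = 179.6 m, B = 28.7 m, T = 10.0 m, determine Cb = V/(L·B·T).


Formula: Cb = V / (L * B * T)
Step 1 — L * B * T = 179.6 * 28.7 * 10.0 = 51545.2 m^3
Step 2 — Cb = 32171.8 / 51545.2 ≈ 0.62415 (5 s.f.)

0.62415


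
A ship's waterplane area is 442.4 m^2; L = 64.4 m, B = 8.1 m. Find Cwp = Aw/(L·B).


Formula: Cwp = Aw / (L * B)
Step 1 — L * B = 64.4 * 8.1 = 521.64 m^2
Step 2 — Cwp = 442.4 / 521.64 ≈ 0.84809 (5 s.f.)

0.84809


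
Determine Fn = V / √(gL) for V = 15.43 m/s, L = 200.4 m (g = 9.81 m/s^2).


Formula: Fn = V / sqrt(g * L)
Step 1 — g * L = 9.81 * 200.4 = 1965.924
Step 2 — sqrt(g * L) = sqrt(1965.924) = 44.338742
Step 3 — Fn = 15.43 / 44.338742 ≈ 0.34800 (5 s.f.)

0.34800


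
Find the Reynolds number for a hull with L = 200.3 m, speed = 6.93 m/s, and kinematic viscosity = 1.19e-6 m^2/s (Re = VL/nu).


Formula: Re = V * L / nu
Step 1 — V * L = 6.93 * 200.3 = 1388.079 m^2/s
Step 2 — Re = 1388.079 / 1.19e-6 = 1.17e+09

1.17e+09


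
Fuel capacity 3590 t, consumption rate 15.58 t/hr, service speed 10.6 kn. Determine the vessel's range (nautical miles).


Formula: endurance = fuel / rate; range = endurance * speed
Step 1 — endurance = 3590 / 15.58 = 230.4236 hours
Step 2 — range = 230.4236 * 10.6 ≈ 2442.5 nautical miles (5 s.f.)

2442.5 NM


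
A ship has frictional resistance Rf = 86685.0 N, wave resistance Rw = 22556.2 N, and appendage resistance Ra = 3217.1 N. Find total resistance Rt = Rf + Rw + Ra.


Formula: Rt = Rf + Rw + Ra
Substituting: Rt = 86685.0 + 22556.2 + 3217.1
Result: Rt = 112458.3 N

112458.3 N


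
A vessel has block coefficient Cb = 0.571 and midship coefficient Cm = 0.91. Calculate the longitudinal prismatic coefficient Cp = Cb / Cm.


Formula: Cp = Cb / Cm
Substituting: Cp = 0.571 / 0.91
Result: Cp ≈ 0.62747 (5 s.f.)

0.62747


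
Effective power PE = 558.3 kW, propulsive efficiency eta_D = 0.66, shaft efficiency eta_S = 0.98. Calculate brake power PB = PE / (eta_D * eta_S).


Formula: PB = PE / (eta_D * eta_S)
Step 1 — combined efficiency = eta_D * eta_S = 0.66 * 0.98 = 0.6468
Step 2 — PB = 558.3 / 0.6468 ≈ 863.17 kW (5 s.f.)

863.17 kW


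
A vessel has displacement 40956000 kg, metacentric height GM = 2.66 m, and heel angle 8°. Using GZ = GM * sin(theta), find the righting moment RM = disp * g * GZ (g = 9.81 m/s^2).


Formula: GZ = GM * sin(theta); RM = disp * g * GZ
Step 1 — GZ = 2.66 * sin(8°) = 2.66 * 0.139173 = 0.3702 m
Step 2 — RM = 40956000 * 9.81 * 0.3702 ≈ 148740000 N·m (5 s.f.)

148740000 N·m


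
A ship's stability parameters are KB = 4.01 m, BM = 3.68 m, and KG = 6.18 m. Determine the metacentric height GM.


Formula: GM = KB + BM - KG
Step 1 — KM = KB + BM = 4.01 + 3.68 = 7.69 m
Step 2 — GM = KM - KG = 7.69 - 6.18 = 1.51 m

1.51 m


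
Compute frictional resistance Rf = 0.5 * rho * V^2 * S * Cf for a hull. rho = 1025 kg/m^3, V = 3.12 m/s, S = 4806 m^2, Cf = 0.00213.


Formula: Rf = 0.5 * rho * V^2 * S * Cf
Step 1 — V^2 = 3.12^2 = 9.7344
Step 2 — 0.5 * rho * V^2 = 0.5 * 1025 * 9.7344 = 4988.88
Step 3 — Rf = 4988.88 * 4806 * 0.00213 ≈ 51070 N (5 s.f.)

51070 N


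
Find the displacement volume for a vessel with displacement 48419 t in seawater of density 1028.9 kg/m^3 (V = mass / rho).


Formula: V = mass / rho
Step 1 — convert tonnes to kg: 48419 t * 1000 = 48419000 kg
Step 2 — V = 48419000 / 1028.9 ≈ 47059 m^3 (5 s.f.)

47059 m^3


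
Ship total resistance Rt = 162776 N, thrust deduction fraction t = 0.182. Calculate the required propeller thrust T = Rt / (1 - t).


Formula: T = Rt / (1 - t)
Step 1 — (1 - t) = 1 - 0.182 = 0.818
Step 2 — T = 162776 / 0.818 ≈ 198990 N (5 s.f.)

198990 N


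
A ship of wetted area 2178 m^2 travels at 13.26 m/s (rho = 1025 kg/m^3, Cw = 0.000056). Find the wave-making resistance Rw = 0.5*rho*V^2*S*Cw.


Formula: Rw = 0.5 * rho * V^2 * S * Cw
Step 1 — V^2 = 13.26^2 = 175.8276
Step 2 — 0.5 * rho * V^2 = 0.5 * 1025 * 175.8276 = 90111.645
Step 3 — Rw = 90111.645 * 2178 * 0.000056 ≈ 10991 N (5 s.f.)

10991 N


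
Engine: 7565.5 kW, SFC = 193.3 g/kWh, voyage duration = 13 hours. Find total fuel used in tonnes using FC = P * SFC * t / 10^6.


Formula: FC (tonnes) = P * SFC * t / 1,000,000
Step 1 — P * SFC * t = 7565.5 * 193.3 * 13 = 19011344.95 g
Step 2 — FC (tonnes) = 19011344.95 / 1,000,000 ≈ 19.011 tonnes (5 s.f.)

19.011 tonnes


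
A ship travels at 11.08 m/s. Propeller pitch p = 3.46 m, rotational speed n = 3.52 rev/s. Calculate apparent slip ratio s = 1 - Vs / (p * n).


Formula: s = 1 - Vs / (p * n)
Step 1 — p * n = 3.46 * 3.52 = 12.1792
Step 2 — Vs / (p*n) = 11.08 / 12.1792 = 0.909748 (6 d.p.)
Step 3 — s = 1 - 0.909748 = 0.090252

0.090252


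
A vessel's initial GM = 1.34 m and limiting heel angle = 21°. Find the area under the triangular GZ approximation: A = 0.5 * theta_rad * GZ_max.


Formula: GZ_max = GM * sin(theta); Area = 0.5 * theta_rad * GZ_max
Step 1 — GZ_max = 1.34 * sin(21°) = 1.34 * 0.358368 = 0.480213 m
Step 2 — theta_rad = 21 * pi/180 = 0.366519 rad
Step 3 — Area = 0.5 * 0.366519 * 0.480213 ≈ 0.088004 m·rad (5 s.f.)

0.088004 m·rad


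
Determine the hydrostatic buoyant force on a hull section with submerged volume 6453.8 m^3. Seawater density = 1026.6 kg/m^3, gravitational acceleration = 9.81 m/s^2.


Formula: Fb = rho * g * V
Substituting: Fb = 1026.6 * 9.81 * 6453.8
Intermediate: 1026.6 * 9.81 = 10070.946
Result: Fb = 10070.946 * 6453.8 ≈ 64996000 N (5 s.f.)

64996000 N


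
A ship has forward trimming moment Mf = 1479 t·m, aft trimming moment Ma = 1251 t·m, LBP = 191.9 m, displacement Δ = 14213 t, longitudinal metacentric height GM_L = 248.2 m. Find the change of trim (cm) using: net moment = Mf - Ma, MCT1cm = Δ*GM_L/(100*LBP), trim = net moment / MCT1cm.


Formula: net trimming moment = Mf - Ma; MCT1cm = Δ*GM_L/(100*LBP); trim = net moment / MCT1cm
Step 1 — net trimming moment = 1479 - 1251 = 228 t·m
Step 2 — MCT1cm = 14213 * 248.2 / (100 * 191.9) = 183.8284 t·m/cm
Step 3 — trim = 228 / 183.8284 ≈ 1.2403 cm (5 s.f.)

1.2403 cm


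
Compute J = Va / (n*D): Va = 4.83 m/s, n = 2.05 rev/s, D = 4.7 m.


Formula: J = Va / (n * D)
Step 1 — n * D = 2.05 * 4.7 = 9.635
Step 2 — J = 4.83 / 9.635 ≈ 0.50130 (5 s.f.)

0.50130


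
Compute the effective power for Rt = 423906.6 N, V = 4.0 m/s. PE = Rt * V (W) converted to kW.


Formula: PE = Rt * V / 1000 (kW)
Step 1 — PE (W) = 423906.6 * 4.0 = 1695626.4 W
Step 2 — PE (kW) = 1695626.4 / 1000 ≈ 1695.6 kW (5 s.f.)

1695.6 kW


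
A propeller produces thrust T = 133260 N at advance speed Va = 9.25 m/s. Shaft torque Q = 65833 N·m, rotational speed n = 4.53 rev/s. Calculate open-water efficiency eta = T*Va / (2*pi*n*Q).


Formula: eta = T * Va / (2 * pi * n * Q)
Step 1 — numerator = T * Va = 133260 * 9.25 = 1232655.0
Step 2 — 2 * pi * n = 2 * pi * 4.53 = 28.462829
Step 3 — denominator = 28.462829 * 65833 = 1873793.42
Step 4 — eta = 1232655.0 / 1873793.42 ≈ 0.65784 (5 s.f.)

0.65784


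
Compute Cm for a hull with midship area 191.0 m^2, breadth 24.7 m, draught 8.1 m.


Formula: Cm = Am / (B * T)
Step 1 — B * T = 24.7 * 8.1 = 200.07 m^2
Step 2 — Cm = 191.0 / 200.07 ≈ 0.95467 (5 s.f.)

0.95467


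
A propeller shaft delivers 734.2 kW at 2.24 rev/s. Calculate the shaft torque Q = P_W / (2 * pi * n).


Formula: Q = P_W / (2 * pi * n)
Step 1 — P_W = 734.2 kW * 1000 = 734200.0 W
Step 2 — 2 * pi * n = 2 * pi * 2.24 = 14.074335
Step 3 — Q = 734200.0 / 14.074335 ≈ 52166 N·m (5 s.f.)

52166 N·m


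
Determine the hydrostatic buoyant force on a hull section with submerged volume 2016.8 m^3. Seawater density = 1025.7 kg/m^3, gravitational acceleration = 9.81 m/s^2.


Formula: Fb = rho * g * V
Substituting: Fb = 1025.7 * 9.81 * 2016.8
Intermediate: 1025.7 * 9.81 = 10062.117
Result: Fb = 10062.117 * 2016.8 ≈ 20293000 N (5 s.f.)

20293000 N


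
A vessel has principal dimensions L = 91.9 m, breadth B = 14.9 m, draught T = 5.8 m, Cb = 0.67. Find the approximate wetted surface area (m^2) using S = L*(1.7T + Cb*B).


Formula: S = 1.7*L*T + V/T with V = Cb*L*B*T, i.e. S = L * (1.7*T + Cb*B)
Step 1 — 1.7*T = 1.7 * 5.8 = 9.86 m
Step 2 — Cb*B = 0.67 * 14.9 = 9.983 m
Step 3 — 1.7*T + Cb*B = 9.86 + 9.983 = 19.843 m
Step 4 — S = 91.9 * 19.843 ≈ 1823.6 m^2 (5 s.f.)

1823.6 m^2


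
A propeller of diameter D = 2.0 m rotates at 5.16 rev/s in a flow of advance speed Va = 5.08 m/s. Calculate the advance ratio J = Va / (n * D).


Formula: J = Va / (n * D)
Step 1 — n * D = 5.16 * 2.0 = 10.32
Step 2 — J = 5.08 / 10.32 ≈ 0.49225 (5 s.f.)

0.49225


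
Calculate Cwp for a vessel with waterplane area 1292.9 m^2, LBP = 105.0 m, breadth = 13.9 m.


Formula: Cwp = Aw / (L * B)
Step 1 — L * B = 105.0 * 13.9 = 1459.5 m^2
Step 2 — Cwp = 1292.9 / 1459.5 ≈ 0.88585 (5 s.f.)

0.88585


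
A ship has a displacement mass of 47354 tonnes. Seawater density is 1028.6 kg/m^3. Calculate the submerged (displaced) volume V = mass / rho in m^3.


Formula: V = mass / rho
Step 1 — convert tonnes to kg: 47354 t * 1000 = 47354000 kg
Step 2 — V = 47354000 / 1028.6 ≈ 46037 m^3 (5 s.f.)

46037 m^3


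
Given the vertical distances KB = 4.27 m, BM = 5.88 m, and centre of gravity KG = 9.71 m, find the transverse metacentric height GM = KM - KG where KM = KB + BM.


Formula: GM = KB + BM - KG
Step 1 — KM = KB + BM = 4.27 + 5.88 = 10.15 m
Step 2 — GM = KM - KG = 10.15 - 9.71 = 0.44 m

0.44 m


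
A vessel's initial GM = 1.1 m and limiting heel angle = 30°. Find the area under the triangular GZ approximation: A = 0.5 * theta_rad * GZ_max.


Formula: GZ_max = GM * sin(theta); Area = 0.5 * theta_rad * GZ_max
Step 1 — GZ_max = 1.1 * sin(30°) = 1.1 * 0.5 = 0.55 m
Step 2 — theta_rad = 30 * pi/180 = 0.523599 rad
Step 3 — Area = 0.5 * 0.523599 * 0.55 ≈ 0.14399 m·rad (5 s.f.)

0.14399 m·rad


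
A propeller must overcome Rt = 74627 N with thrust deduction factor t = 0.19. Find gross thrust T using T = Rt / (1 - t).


Formula: T = Rt / (1 - t)
Step 1 — (1 - t) = 1 - 0.19 = 0.81
Step 2 — T = 74627 / 0.81 ≈ 92132 N (5 s.f.)

92132 N


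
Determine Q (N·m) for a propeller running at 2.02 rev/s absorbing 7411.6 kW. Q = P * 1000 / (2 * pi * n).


Formula: Q = P_W / (2 * pi * n)
Step 1 — P_W = 7411.6 kW * 1000 = 7411600.0 W
Step 2 — 2 * pi * n = 2 * pi * 2.02 = 12.692034
Step 3 — Q = 7411600.0 / 12.692034 ≈ 583960 N·m (5 s.f.)

583960 N·m


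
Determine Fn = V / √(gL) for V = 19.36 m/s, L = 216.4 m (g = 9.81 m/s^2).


Formula: Fn = V / sqrt(g * L)
Step 1 — g * L = 9.81 * 216.4 = 2122.884
Step 2 — sqrt(g * L) = sqrt(2122.884) = 46.074765
Step 3 — Fn = 19.36 / 46.074765 ≈ 0.42019 (5 s.f.)

0.42019


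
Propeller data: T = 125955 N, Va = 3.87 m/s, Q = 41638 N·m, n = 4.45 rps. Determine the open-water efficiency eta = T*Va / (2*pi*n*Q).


Formula: eta = T * Va / (2 * pi * n * Q)
Step 1 — numerator = T * Va = 125955 * 3.87 = 487445.85
Step 2 — 2 * pi * n = 2 * pi * 4.45 = 27.960175
Step 3 — denominator = 27.960175 * 41638 = 1164205.77
Step 4 — eta = 487445.85 / 1164205.77 ≈ 0.41869 (5 s.f.)

0.41869


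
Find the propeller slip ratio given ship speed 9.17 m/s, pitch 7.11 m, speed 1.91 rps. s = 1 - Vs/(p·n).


Formula: s = 1 - Vs / (p * n)
Step 1 — p * n = 7.11 * 1.91 = 13.5801
Step 2 — Vs / (p*n) = 9.17 / 13.5801 = 0.675253 (6 d.p.)
Step 3 — s = 1 - 0.675253 = 0.324747

0.324747


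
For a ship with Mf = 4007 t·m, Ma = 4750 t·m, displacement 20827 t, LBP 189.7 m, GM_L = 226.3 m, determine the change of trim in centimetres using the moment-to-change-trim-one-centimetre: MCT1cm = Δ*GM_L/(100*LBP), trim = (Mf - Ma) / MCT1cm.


Formula: net trimming moment = Mf - Ma; MCT1cm = Δ*GM_L/(100*LBP); trim = net moment / MCT1cm
Step 1 — net trimming moment = 4007 - 4750 = -743 t·m
Step 2 — MCT1cm = 20827 * 226.3 / (100 * 189.7) = 248.4528 t·m/cm
Step 3 — trim = -743 / 248.4528 ≈ -2.9905 cm (5 s.f.)

-2.9905 cm


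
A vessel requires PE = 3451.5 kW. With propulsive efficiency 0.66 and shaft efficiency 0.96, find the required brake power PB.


Formula: PB = PE / (eta_D * eta_S)
Step 1 — combined efficiency = eta_D * eta_S = 0.66 * 0.96 = 0.6336
Step 2 — PB = 3451.5 / 0.6336 ≈ 5447.4 kW (5 s.f.)

5447.4 kW


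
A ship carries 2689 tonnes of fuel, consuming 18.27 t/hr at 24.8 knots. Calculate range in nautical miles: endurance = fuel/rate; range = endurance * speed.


Formula: endurance = fuel / rate; range = endurance * speed
Step 1 — endurance = 2689 / 18.27 = 147.1812 hours
Step 2 — range = 147.1812 * 24.8 ≈ 3650.1 nautical miles (5 s.f.)

3650.1 NM


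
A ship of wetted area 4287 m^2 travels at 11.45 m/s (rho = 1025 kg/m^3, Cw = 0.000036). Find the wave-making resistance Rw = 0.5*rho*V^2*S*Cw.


Formula: Rw = 0.5 * rho * V^2 * S * Cw
Step 1 — V^2 = 11.45^2 = 131.1025
Step 2 — 0.5 * rho * V^2 = 0.5 * 1025 * 131.1025 = 67190.03125
Step 3 — Rw = 67190.03125 * 4287 * 0.000036 ≈ 10370 N (5 s.f.)

10370 N
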